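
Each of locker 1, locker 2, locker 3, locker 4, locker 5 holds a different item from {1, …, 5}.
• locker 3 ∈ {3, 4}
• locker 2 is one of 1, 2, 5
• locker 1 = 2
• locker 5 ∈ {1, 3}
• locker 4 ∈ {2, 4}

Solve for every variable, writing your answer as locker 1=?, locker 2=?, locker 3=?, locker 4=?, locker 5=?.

locker 1's domain is down to {2}, so locker 1 = 2. Remove 2 from locker 2, locker 4.
locker 4's domain is down to {4}, so locker 4 = 4. So locker 3 can't be 4.
locker 3's domain is down to {3}, so locker 3 = 3. Strike 3 from locker 5.
locker 5's domain is down to {1}, so locker 5 = 1. Eliminate 1 elsewhere: locker 2.
locker 2 must be 5 (only option left).

locker 1=2, locker 2=5, locker 3=3, locker 4=4, locker 5=1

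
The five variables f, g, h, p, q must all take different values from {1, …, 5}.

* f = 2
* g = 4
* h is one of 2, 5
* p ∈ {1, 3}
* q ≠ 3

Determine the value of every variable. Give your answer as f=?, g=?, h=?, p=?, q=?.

f has just one choice, so f = 2. Eliminate 2 elsewhere: h, q.
That leaves g = 4. Remove 4 from q.
h must be 5 (only option left). Strike 5 from q.
q's domain is down to {1}, so q = 1. Eliminate 1 elsewhere: p.
p must be 3 (only option left).

f=2, g=4, h=5, p=3, q=1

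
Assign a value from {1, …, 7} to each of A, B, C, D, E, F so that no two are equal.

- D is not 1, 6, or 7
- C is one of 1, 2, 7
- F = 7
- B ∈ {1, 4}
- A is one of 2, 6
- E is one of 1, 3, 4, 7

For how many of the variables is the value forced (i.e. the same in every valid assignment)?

1

F must be 7 (only option left). Strike 7 from C, E.
Determined: F=7. The other variables each still have more than one consistent value. That makes 1.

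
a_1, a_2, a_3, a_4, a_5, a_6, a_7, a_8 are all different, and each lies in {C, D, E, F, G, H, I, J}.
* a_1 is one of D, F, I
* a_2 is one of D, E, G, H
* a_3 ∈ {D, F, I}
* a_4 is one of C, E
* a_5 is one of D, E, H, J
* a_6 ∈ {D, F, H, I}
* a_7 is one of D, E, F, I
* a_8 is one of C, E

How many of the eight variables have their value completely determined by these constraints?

The 8 variables together cover exactly {C, D, E, F, G, H, I, J} — 8 values for 8 variables — and G appears only in a_2's list, so a_2 = G.
Among the 7 still-open variables, J fits only a_5 (and all 7 values in {C, D, E, F, H, I, J} must be used), so a_5 = J.
The 6 still-open variables together cover exactly {C, D, E, F, H, I} — 6 values for 6 variables — and H appears only in a_6's list, so a_6 = H.
a_4 and a_8 share exactly the 2 values {C, E}; by pigeonhole those values go to them, so strike C, E from a_7.
Determined: a_2=G, a_5=J, a_6=H. The other variables each still have more than one consistent value. That makes 3.

3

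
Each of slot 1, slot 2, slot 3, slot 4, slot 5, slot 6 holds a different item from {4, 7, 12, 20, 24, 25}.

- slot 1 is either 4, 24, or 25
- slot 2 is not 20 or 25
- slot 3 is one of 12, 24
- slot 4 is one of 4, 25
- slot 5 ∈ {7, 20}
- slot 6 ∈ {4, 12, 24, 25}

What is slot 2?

The 6 variables draw from only 6 values {4, 7, 12, 20, 24, 25}, so each is used; only slot 5 can be 20, hence slot 5 = 20.
The 5 still-open variables together cover exactly {4, 7, 12, 24, 25} — 5 values for 5 variables — and 7 appears only in slot 2's list, so slot 2 = 7.

7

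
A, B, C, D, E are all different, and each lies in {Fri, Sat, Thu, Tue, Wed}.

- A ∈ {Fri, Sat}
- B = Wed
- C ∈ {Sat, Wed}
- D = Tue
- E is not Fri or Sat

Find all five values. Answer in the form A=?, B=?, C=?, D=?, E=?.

A=Fri, B=Wed, C=Sat, D=Tue, E=Thu

B must be Wed (only option left). Eliminate Wed elsewhere: C, E.
C must be Sat (only option left). Strike Sat from A.
D must be Tue (only option left). Remove Tue from E.
That leaves E = Thu.
A must be Fri (only option left).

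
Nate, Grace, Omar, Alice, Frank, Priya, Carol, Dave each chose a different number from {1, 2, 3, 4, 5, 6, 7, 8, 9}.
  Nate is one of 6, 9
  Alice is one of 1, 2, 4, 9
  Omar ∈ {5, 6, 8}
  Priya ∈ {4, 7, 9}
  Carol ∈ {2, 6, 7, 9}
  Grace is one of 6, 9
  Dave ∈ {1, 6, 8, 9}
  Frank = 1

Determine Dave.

Frank's domain is down to {1}, so Frank = 1. So Alice, Dave can't be 1.
Among the 7 still-open variables, 5 fits only Omar (and all 7 values in {2, 4, 5, 6, 7, 8, 9} must be used), so Omar = 5.
The 6 still-open variables draw from only 6 values {2, 4, 6, 7, 8, 9}, so each is used; only Dave can be 8, hence Dave = 8.

8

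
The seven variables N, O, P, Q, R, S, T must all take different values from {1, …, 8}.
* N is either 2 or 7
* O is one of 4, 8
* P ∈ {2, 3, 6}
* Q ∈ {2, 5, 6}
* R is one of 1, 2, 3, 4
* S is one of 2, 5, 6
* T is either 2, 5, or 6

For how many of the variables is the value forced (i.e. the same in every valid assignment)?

2

Q, S, T share exactly the 3 values {2, 5, 6}; by pigeonhole those values go to them, so strike 2, 5, 6 from N, P, R.
N's domain is down to {7}, so N = 7.
P's domain is down to {3}, so P = 3. So R can't be 3.
Determined: N=7, P=3. The other variables each still have more than one consistent value. That makes 2.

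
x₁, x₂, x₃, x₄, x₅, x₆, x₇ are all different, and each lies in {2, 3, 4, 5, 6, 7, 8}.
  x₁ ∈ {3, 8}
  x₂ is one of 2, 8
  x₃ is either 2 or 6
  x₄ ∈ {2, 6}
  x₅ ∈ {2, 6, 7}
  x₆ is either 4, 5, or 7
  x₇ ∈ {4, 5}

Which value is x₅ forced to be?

7

Among the 7 variables, 3 fits only x₁ (and all 7 values in {2, 3, 4, 5, 6, 7, 8} must be used), so x₁ = 3.
The 6 still-open variables draw from only 6 values {2, 4, 5, 6, 7, 8}, so each is used; only x₂ can be 8, hence x₂ = 8.
x₃ and x₄ share exactly the 2 values {2, 6}; by pigeonhole those values go to them, so strike 2, 6 from x₅.
So x₅ = 7.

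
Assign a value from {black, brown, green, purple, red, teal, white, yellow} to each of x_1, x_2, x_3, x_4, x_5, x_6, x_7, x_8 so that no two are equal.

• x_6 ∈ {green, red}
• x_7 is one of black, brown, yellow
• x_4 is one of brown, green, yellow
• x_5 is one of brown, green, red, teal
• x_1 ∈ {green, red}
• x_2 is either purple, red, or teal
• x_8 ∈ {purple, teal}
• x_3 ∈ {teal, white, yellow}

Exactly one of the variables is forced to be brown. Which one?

x_5

Among the 8 variables, black fits only x_7 (and all 8 values in {black, brown, green, purple, red, teal, white, yellow} must be used), so x_7 = black.
The 7 still-open variables draw from only 7 values {brown, green, purple, red, teal, white, yellow}, so each is used; only x_3 can be white, hence x_3 = white.
Among the 6 still-open variables, yellow fits only x_4 (and all 6 values in {brown, green, purple, red, teal, yellow} must be used), so x_4 = yellow.
Among the 5 still-open variables, brown fits only x_5 (and all 5 values in {brown, green, purple, red, teal} must be used), so x_5 = brown.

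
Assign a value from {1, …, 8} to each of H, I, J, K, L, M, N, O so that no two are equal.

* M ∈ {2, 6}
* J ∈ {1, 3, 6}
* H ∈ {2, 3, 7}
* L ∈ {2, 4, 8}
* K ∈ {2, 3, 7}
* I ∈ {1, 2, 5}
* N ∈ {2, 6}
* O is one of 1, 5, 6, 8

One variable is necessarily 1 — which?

J

The 8 variables together cover exactly {1, 2, 3, 4, 5, 6, 7, 8} — 8 values for 8 variables — and 4 appears only in L's list, so L = 4.
The 7 still-open variables together cover exactly {1, 2, 3, 5, 6, 7, 8} — 7 values for 7 variables — and 8 appears only in O's list, so O = 8.
The 6 still-open variables together cover exactly {1, 2, 3, 5, 6, 7} — 6 values for 6 variables — and 5 appears only in I's list, so I = 5.
The 5 still-open variables draw from only 5 values {1, 2, 3, 6, 7}, so each is used; only J can be 1, hence J = 1.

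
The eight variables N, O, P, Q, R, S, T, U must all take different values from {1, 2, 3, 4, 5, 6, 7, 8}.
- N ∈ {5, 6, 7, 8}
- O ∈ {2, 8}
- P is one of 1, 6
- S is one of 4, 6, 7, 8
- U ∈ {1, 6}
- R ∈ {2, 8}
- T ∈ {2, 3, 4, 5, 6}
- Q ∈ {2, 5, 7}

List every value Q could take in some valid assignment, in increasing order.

5, 7

The 8 variables together cover exactly {1, 2, 3, 4, 5, 6, 7, 8} — 8 values for 8 variables — and 3 appears only in T's list, so T = 3.
The 7 still-open variables together cover exactly {1, 2, 4, 5, 6, 7, 8} — 7 values for 7 variables — and 4 appears only in S's list, so S = 4.
O and R share exactly the 2 values {2, 8}; by pigeonhole those values go to them, so strike 2, 8 from N, Q.
P and U share exactly the 2 values {1, 6}; by pigeonhole those values go to them, so strike 1, 6 from N.
No further eliminations apply; Q can still be any of 5, 7.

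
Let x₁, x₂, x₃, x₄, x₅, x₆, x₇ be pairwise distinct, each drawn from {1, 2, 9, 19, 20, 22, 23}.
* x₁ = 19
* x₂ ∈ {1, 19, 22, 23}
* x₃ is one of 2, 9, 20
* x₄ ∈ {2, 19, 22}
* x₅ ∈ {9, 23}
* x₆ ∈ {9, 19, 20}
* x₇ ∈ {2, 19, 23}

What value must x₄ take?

22

x₁'s domain is down to {19}, so x₁ = 19. Strike 19 from x₂, x₄, x₆, x₇.
The 6 still-open variables draw from only 6 values {1, 2, 9, 20, 22, 23}, so each is used; only x₂ can be 1, hence x₂ = 1.
Among the 5 still-open variables, 22 fits only x₄ (and all 5 values in {2, 9, 20, 22, 23} must be used), so x₄ = 22.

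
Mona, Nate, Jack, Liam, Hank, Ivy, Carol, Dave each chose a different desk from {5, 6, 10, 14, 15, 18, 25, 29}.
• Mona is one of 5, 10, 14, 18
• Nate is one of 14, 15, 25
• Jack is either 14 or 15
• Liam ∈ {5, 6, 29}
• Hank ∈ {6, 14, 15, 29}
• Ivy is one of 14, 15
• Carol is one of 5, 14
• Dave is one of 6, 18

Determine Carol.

Among the 8 variables, 10 fits only Mona (and all 8 values in {5, 6, 10, 14, 15, 18, 25, 29} must be used), so Mona = 10.
Among the 7 still-open variables, 18 fits only Dave (and all 7 values in {5, 6, 14, 15, 18, 25, 29} must be used), so Dave = 18.
Among the 6 still-open variables, 25 fits only Nate (and all 6 values in {5, 6, 14, 15, 25, 29} must be used), so Nate = 25.
Jack and Ivy between them cover only {14, 15} — a naked pair. Remove those values from Hank, Carol.
So Carol = 5.

5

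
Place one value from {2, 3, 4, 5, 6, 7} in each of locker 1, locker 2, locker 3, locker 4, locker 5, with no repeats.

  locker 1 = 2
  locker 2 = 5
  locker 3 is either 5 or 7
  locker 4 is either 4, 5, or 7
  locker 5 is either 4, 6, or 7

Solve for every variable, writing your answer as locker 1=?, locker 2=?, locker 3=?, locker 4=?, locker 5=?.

locker 1's domain is down to {2}, so locker 1 = 2.
That leaves locker 2 = 5. Eliminate 5 elsewhere: locker 3, locker 4.
locker 3 must be 7 (only option left). So locker 4, locker 5 can't be 7.
locker 4 has just one choice, so locker 4 = 4. Eliminate 4 elsewhere: locker 5.
locker 5's domain is down to {6}, so locker 5 = 6.

locker 1=2, locker 2=5, locker 3=7, locker 4=4, locker 5=6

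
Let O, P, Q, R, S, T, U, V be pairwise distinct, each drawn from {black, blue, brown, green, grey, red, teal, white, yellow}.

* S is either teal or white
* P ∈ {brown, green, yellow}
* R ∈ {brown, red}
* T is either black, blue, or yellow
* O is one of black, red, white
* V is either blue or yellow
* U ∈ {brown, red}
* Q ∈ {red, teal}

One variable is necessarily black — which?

O

The 8 variables draw from only 8 values {black, blue, brown, green, red, teal, white, yellow}, so each is used; only P can be green, hence P = green.
R and U share exactly the 2 values {brown, red}; by pigeonhole those values go to them, so strike brown, red from O, Q.
That leaves Q = teal. Eliminate teal elsewhere: S.
That leaves S = white. So O can't be white.
So black goes to O.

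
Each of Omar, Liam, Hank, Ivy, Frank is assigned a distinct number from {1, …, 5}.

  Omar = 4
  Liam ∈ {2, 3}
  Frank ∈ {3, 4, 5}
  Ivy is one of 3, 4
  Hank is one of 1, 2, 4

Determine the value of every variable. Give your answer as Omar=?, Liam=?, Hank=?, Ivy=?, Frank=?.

Omar's domain is down to {4}, so Omar = 4. Remove 4 from Hank, Ivy, Frank.
Ivy has just one choice, so Ivy = 3. Remove 3 from Liam, Frank.
That leaves Frank = 5.
Liam's domain is down to {2}, so Liam = 2. So Hank can't be 2.
Hank must be 1 (only option left).

Omar=4, Liam=2, Hank=1, Ivy=3, Frank=5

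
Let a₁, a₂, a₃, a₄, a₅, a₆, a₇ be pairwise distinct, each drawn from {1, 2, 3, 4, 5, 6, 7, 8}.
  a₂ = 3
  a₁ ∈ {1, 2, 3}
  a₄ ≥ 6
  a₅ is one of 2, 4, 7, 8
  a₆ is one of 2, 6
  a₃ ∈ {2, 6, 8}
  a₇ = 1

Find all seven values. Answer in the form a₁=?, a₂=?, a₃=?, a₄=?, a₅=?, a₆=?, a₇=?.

a₁=2, a₂=3, a₃=8, a₄=7, a₅=4, a₆=6, a₇=1

a₂'s domain is down to {3}, so a₂ = 3. Eliminate 3 elsewhere: a₁.
That leaves a₇ = 1. So a₁ can't be 1.
a₁'s domain is down to {2}, so a₁ = 2. Remove 2 from a₃, a₅, a₆.
a₆'s domain is down to {6}, so a₆ = 6. Remove 6 from a₃, a₄.
a₃ must be 8 (only option left). Strike 8 from a₄, a₅.
a₄ must be 7 (only option left). Eliminate 7 elsewhere: a₅.
a₅ has just one choice, so a₅ = 4.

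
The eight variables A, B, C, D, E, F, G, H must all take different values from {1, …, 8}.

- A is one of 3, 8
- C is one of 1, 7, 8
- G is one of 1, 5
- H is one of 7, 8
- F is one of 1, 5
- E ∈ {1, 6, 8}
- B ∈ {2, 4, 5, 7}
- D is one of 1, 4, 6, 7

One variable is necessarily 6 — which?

Among the 8 variables, 2 fits only B (and all 8 values in {1, 2, 3, 4, 5, 6, 7, 8} must be used), so B = 2.
Among the 7 still-open variables, 3 fits only A (and all 7 values in {1, 3, 4, 5, 6, 7, 8} must be used), so A = 3.
Among the 6 still-open variables, 4 fits only D (and all 6 values in {1, 4, 5, 6, 7, 8} must be used), so D = 4.
The 5 still-open variables draw from only 5 values {1, 5, 6, 7, 8}, so each is used; only E can be 6, hence E = 6.

E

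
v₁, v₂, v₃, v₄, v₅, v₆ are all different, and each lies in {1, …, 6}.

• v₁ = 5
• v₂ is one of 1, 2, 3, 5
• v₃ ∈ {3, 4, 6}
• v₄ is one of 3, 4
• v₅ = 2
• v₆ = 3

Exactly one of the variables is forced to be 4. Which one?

v₄

v₁ must be 5 (only option left). So v₂ can't be 5.
v₅ has just one choice, so v₅ = 2. Eliminate 2 elsewhere: v₂.
v₆ must be 3 (only option left). Remove 3 from v₂, v₃, v₄.
So 4 goes to v₄.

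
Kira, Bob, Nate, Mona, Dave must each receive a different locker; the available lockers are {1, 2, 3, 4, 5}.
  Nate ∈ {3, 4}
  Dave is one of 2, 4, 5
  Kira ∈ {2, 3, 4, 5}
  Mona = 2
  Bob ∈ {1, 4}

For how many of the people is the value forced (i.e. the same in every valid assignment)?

2

Mona must be 2 (only option left). Strike 2 from Kira, Dave.
The 4 still-open variables draw from only 4 values {1, 3, 4, 5}, so each is used; only Bob can be 1, hence Bob = 1.
Determined: Bob=1, Mona=2. The other people each still have more than one consistent value. That makes 2.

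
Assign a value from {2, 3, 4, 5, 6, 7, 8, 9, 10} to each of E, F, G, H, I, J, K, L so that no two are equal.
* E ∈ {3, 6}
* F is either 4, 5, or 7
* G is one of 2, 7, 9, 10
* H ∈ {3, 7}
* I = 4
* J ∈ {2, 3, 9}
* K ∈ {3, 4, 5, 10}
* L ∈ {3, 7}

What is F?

5

I's domain is down to {4}, so I = 4. Remove 4 from F, K.
The 7 still-open variables together cover exactly {2, 3, 5, 6, 7, 9, 10} — 7 values for 7 variables — and 6 appears only in E's list, so E = 6.
H and L share exactly the 2 values {3, 7}; by pigeonhole those values go to them, so strike 3, 7 from F, G, J, K.
So F = 5.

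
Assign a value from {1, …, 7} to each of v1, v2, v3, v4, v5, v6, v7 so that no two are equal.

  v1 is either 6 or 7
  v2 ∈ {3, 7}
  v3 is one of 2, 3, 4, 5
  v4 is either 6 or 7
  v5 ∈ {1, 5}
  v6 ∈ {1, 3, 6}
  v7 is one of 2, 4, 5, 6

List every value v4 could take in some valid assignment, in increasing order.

v1 and v4 between them cover only {6, 7} — a naked pair. Remove those values from v2, v6, v7.
v2 must be 3 (only option left). Strike 3 from v3, v6.
v6's domain is down to {1}, so v6 = 1. Remove 1 from v5.
v5's domain is down to {5}, so v5 = 5. So v3, v7 can't be 5.
No further eliminations apply; v4 can still be any of 6, 7.

6, 7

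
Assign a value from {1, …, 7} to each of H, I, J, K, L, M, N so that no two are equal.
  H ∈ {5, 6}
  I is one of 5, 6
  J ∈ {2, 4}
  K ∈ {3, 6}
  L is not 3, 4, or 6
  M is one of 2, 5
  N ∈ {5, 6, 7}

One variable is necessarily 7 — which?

N

The 7 variables together cover exactly {1, 2, 3, 4, 5, 6, 7} — 7 values for 7 variables — and 1 appears only in L's list, so L = 1.
Among the 6 still-open variables, 3 fits only K (and all 6 values in {2, 3, 4, 5, 6, 7} must be used), so K = 3.
The 5 still-open variables together cover exactly {2, 4, 5, 6, 7} — 5 values for 5 variables — and 4 appears only in J's list, so J = 4.
Among the 4 still-open variables, 2 fits only M (and all 4 values in {2, 5, 6, 7} must be used), so M = 2.
Among the 3 still-open variables, 7 fits only N (and all 3 values in {5, 6, 7} must be used), so N = 7.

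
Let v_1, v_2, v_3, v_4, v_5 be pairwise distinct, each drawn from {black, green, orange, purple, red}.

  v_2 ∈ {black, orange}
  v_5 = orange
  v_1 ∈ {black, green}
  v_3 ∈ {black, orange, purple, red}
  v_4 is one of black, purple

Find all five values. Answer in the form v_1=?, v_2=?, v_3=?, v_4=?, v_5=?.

v_1=green, v_2=black, v_3=red, v_4=purple, v_5=orange

v_5's domain is down to {orange}, so v_5 = orange. Eliminate orange elsewhere: v_2, v_3.
That leaves v_2 = black. Strike black from v_1, v_3, v_4.
v_4 must be purple (only option left). So v_3 can't be purple.
v_1 has just one choice, so v_1 = green.
v_3 has just one choice, so v_3 = red.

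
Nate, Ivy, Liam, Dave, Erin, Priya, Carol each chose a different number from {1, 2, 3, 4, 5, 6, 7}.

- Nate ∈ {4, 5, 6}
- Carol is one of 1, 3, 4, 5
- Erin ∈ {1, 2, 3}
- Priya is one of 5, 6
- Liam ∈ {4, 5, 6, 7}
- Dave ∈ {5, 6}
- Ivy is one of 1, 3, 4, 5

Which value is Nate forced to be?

4

The 7 variables together cover exactly {1, 2, 3, 4, 5, 6, 7} — 7 values for 7 variables — and 2 appears only in Erin's list, so Erin = 2.
The 6 still-open variables draw from only 6 values {1, 3, 4, 5, 6, 7}, so each is used; only Liam can be 7, hence Liam = 7.
Dave and Priya share exactly the 2 values {5, 6}; by pigeonhole those values go to them, so strike 5, 6 from Nate, Ivy, Carol.
So Nate = 4.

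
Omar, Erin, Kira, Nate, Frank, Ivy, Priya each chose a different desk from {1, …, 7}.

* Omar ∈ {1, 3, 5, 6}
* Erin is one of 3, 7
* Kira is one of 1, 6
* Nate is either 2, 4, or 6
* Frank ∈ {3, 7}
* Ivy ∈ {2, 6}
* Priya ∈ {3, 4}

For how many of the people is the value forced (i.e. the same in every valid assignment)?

3

Among the 7 variables, 5 fits only Omar (and all 7 values in {1, 2, 3, 4, 5, 6, 7} must be used), so Omar = 5.
The 6 still-open variables together cover exactly {1, 2, 3, 4, 6, 7} — 6 values for 6 variables — and 1 appears only in Kira's list, so Kira = 1.
Erin and Frank between them cover only {3, 7} — a naked pair. Remove those values from Priya.
Priya has just one choice, so Priya = 4. Eliminate 4 elsewhere: Nate.
Determined: Omar=5, Kira=1, Priya=4. The other people each still have more than one consistent value. That makes 3.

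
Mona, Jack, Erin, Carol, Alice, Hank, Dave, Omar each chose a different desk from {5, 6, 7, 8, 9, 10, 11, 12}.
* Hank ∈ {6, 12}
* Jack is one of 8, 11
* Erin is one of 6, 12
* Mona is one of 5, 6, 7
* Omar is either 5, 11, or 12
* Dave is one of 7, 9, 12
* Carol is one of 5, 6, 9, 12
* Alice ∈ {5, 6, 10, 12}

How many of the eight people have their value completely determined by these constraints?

3

The 8 variables together cover exactly {5, 6, 7, 8, 9, 10, 11, 12} — 8 values for 8 variables — and 8 appears only in Jack's list, so Jack = 8.
The 7 still-open variables together cover exactly {5, 6, 7, 9, 10, 11, 12} — 7 values for 7 variables — and 10 appears only in Alice's list, so Alice = 10.
Among the 6 still-open variables, 11 fits only Omar (and all 6 values in {5, 6, 7, 9, 11, 12} must be used), so Omar = 11.
Erin and Hank between them cover only {6, 12} — a naked pair. Remove those values from Mona, Carol, Dave.
Determined: Jack=8, Alice=10, Omar=11. The other people each still have more than one consistent value. That makes 3.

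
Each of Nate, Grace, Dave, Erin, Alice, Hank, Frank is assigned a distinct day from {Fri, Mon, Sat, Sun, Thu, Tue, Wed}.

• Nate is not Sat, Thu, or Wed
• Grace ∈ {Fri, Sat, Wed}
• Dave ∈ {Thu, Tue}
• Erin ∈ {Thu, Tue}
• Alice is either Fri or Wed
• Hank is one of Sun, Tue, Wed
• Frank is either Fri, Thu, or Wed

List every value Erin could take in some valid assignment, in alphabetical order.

The 7 variables together cover exactly {Fri, Mon, Sat, Sun, Thu, Tue, Wed} — 7 values for 7 variables — and Mon appears only in Nate's list, so Nate = Mon.
The 6 still-open variables draw from only 6 values {Fri, Sat, Sun, Thu, Tue, Wed}, so each is used; only Grace can be Sat, hence Grace = Sat.
Among the 5 still-open variables, Sun fits only Hank (and all 5 values in {Fri, Sun, Thu, Tue, Wed} must be used), so Hank = Sun.
Dave and Erin share exactly the 2 values {Thu, Tue}; by pigeonhole those values go to them, so strike Thu, Tue from Frank.
No further eliminations apply; Erin can still be any of Thu, Tue.

Thu, Tue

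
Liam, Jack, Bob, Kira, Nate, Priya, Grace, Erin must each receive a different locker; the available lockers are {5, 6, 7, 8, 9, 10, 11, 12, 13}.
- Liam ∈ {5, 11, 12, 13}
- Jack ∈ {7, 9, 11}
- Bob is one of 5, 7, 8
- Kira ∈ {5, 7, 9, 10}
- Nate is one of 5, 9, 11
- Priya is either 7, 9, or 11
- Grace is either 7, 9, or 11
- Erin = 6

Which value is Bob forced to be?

Erin has just one choice, so Erin = 6.
The 3 variables Jack, Priya, Grace are confined to {7, 9, 11}, which locks those values in; drop them from Liam, Bob, Kira, Nate.
Nate must be 5 (only option left). Remove 5 from Liam, Bob, Kira.
So Bob = 8.

8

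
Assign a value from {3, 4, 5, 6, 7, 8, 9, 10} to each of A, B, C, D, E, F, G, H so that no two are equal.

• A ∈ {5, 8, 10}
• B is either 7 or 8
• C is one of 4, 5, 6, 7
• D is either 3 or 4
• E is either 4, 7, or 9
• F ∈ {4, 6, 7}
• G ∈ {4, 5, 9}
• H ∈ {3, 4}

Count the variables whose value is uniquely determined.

The 8 variables together cover exactly {3, 4, 5, 6, 7, 8, 9, 10} — 8 values for 8 variables — and 10 appears only in A's list, so A = 10.
Among the 7 still-open variables, 8 fits only B (and all 7 values in {3, 4, 5, 6, 7, 8, 9} must be used), so B = 8.
D and H share exactly the 2 values {3, 4}; by pigeonhole those values go to them, so strike 3, 4 from C, E, F, G.
Determined: A=10, B=8. The other variables each still have more than one consistent value. That makes 2.

2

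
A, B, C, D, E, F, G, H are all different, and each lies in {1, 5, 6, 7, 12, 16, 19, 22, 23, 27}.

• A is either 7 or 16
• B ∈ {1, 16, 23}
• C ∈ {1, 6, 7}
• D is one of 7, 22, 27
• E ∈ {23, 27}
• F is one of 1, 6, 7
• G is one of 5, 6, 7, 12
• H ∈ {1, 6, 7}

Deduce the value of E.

C, F, H share exactly the 3 values {1, 6, 7}; by pigeonhole those values go to them, so strike 1, 6, 7 from A, B, D, G.
A's domain is down to {16}, so A = 16. Eliminate 16 elsewhere: B.
B must be 23 (only option left). Strike 23 from E.
So E = 27.

27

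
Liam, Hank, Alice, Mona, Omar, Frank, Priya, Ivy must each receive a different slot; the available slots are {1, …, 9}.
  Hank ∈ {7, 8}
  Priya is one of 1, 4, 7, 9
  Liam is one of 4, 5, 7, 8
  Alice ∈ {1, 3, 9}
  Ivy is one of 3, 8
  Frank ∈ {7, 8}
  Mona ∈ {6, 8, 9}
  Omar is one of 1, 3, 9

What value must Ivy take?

Among the 8 variables, 5 fits only Liam (and all 8 values in {1, 3, 4, 5, 6, 7, 8, 9} must be used), so Liam = 5.
The 7 still-open variables draw from only 7 values {1, 3, 4, 6, 7, 8, 9}, so each is used; only Priya can be 4, hence Priya = 4.
Among the 6 still-open variables, 6 fits only Mona (and all 6 values in {1, 3, 6, 7, 8, 9} must be used), so Mona = 6.
Hank and Frank between them cover only {7, 8} — a naked pair. Remove those values from Ivy.
So Ivy = 3.

3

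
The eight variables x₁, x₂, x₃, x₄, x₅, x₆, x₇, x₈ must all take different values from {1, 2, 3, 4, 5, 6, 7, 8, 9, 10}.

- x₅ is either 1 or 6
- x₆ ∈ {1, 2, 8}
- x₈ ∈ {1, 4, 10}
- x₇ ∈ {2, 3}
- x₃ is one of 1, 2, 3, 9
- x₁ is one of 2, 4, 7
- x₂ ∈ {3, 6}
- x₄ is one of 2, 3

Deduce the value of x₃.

9

The 2 variables x₄ and x₇ are confined to {2, 3}, which locks those values in; drop them from x₁, x₂, x₃, x₆.
x₂ has just one choice, so x₂ = 6. So x₅ can't be 6.
x₅ must be 1 (only option left). So x₃, x₆, x₈ can't be 1.
So x₃ = 9.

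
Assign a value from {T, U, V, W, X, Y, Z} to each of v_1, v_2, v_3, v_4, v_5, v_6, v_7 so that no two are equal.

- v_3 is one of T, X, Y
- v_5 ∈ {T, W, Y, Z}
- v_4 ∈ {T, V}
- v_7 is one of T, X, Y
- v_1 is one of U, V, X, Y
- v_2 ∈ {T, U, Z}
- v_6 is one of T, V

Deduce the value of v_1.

Among the 7 variables, W fits only v_5 (and all 7 values in {T, U, V, W, X, Y, Z} must be used), so v_5 = W.
The 6 still-open variables together cover exactly {T, U, V, X, Y, Z} — 6 values for 6 variables — and Z appears only in v_2's list, so v_2 = Z.
Among the 5 still-open variables, U fits only v_1 (and all 5 values in {T, U, V, X, Y} must be used), so v_1 = U.

U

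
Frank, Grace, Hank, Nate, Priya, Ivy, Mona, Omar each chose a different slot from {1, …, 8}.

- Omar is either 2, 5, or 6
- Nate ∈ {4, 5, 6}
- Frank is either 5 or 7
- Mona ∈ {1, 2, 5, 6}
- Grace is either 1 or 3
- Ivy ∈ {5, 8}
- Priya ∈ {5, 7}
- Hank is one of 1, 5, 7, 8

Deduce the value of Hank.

The 8 variables together cover exactly {1, 2, 3, 4, 5, 6, 7, 8} — 8 values for 8 variables — and 3 appears only in Grace's list, so Grace = 3.
The 7 still-open variables draw from only 7 values {1, 2, 4, 5, 6, 7, 8}, so each is used; only Nate can be 4, hence Nate = 4.
The 2 variables Frank and Priya are confined to {5, 7}, which locks those values in; drop them from Hank, Ivy, Mona, Omar.
Ivy must be 8 (only option left). So Hank can't be 8.
So Hank = 1.

1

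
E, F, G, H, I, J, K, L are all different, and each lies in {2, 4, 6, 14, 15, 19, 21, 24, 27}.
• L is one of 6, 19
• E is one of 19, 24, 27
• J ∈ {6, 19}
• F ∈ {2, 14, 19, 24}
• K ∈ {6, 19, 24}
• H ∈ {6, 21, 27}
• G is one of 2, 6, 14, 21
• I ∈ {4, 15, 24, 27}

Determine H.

The 2 variables J and L are confined to {6, 19}, which locks those values in; drop them from E, F, G, H, K.
That leaves K = 24. Remove 24 from E, F, I.
E has just one choice, so E = 27. Eliminate 27 elsewhere: H, I.
So H = 21.

21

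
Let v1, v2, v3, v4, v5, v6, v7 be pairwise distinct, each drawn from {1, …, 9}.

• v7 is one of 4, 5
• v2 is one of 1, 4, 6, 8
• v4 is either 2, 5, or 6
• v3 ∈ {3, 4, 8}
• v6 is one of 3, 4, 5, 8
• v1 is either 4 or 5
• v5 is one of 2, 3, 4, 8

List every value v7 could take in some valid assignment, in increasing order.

Among the 7 variables, 1 fits only v2 (and all 7 values in {1, 2, 3, 4, 5, 6, 8} must be used), so v2 = 1.
The 6 still-open variables together cover exactly {2, 3, 4, 5, 6, 8} — 6 values for 6 variables — and 6 appears only in v4's list, so v4 = 6.
The 5 still-open variables together cover exactly {2, 3, 4, 5, 8} — 5 values for 5 variables — and 2 appears only in v5's list, so v5 = 2.
v1 and v7 share exactly the 2 values {4, 5}; by pigeonhole those values go to them, so strike 4, 5 from v3, v6.
No further eliminations apply; v7 can still be any of 4, 5.

4, 5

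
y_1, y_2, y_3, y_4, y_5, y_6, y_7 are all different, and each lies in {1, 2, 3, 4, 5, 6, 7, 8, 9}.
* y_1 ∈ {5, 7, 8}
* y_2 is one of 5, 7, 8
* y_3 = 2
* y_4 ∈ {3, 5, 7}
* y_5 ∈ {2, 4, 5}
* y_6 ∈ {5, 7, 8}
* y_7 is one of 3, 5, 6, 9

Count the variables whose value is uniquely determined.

y_3's domain is down to {2}, so y_3 = 2. Eliminate 2 elsewhere: y_5.
y_1, y_2, y_6 between them cover only {5, 7, 8} — a naked triple. Remove those values from y_4, y_5, y_7.
y_4 has just one choice, so y_4 = 3. Strike 3 from y_7.
That leaves y_5 = 4.
Determined: y_3=2, y_4=3, y_5=4. The other variables each still have more than one consistent value. That makes 3.

3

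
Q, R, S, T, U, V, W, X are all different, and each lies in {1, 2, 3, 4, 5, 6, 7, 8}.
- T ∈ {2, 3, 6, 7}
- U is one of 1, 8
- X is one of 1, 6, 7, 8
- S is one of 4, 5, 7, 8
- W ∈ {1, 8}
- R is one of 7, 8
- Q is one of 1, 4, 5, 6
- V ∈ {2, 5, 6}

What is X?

6

The 8 variables together cover exactly {1, 2, 3, 4, 5, 6, 7, 8} — 8 values for 8 variables — and 3 appears only in T's list, so T = 3.
The 7 still-open variables together cover exactly {1, 2, 4, 5, 6, 7, 8} — 7 values for 7 variables — and 2 appears only in V's list, so V = 2.
U and W share exactly the 2 values {1, 8}; by pigeonhole those values go to them, so strike 1, 8 from Q, R, S, X.
That leaves R = 7. Strike 7 from S, X.
So X = 6.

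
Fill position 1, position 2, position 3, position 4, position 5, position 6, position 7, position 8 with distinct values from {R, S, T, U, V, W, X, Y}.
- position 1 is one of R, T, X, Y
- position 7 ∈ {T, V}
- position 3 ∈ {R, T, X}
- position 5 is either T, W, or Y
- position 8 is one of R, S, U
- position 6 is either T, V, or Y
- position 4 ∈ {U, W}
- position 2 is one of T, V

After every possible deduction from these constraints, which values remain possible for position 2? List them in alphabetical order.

The 8 variables draw from only 8 values {R, S, T, U, V, W, X, Y}, so each is used; only position 8 can be S, hence position 8 = S.
Among the 7 still-open variables, U fits only position 4 (and all 7 values in {R, T, U, V, W, X, Y} must be used), so position 4 = U.
The 6 still-open variables draw from only 6 values {R, T, V, W, X, Y}, so each is used; only position 5 can be W, hence position 5 = W.
The 2 variables position 2 and position 7 are confined to {T, V}, which locks those values in; drop them from position 1, position 3, position 6.
position 6 must be Y (only option left). Eliminate Y elsewhere: position 1.
No further eliminations apply; position 2 can still be any of T, V.

T, V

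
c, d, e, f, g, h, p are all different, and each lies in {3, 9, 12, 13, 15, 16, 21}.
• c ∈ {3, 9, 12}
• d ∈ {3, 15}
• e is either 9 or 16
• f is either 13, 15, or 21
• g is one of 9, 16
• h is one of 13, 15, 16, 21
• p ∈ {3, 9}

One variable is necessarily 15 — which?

The 7 variables together cover exactly {3, 9, 12, 13, 15, 16, 21} — 7 values for 7 variables — and 12 appears only in c's list, so c = 12.
The 2 variables e and g are confined to {9, 16}, which locks those values in; drop them from h, p.
p has just one choice, so p = 3. Strike 3 from d.
So 15 goes to d.

d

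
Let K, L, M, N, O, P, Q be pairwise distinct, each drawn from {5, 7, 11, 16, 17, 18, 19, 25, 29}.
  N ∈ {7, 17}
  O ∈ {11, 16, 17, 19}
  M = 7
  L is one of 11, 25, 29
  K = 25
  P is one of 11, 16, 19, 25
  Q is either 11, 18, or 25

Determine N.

17

K's domain is down to {25}, so K = 25. Remove 25 from L, P, Q.
That leaves M = 7. So N can't be 7.
So N = 17.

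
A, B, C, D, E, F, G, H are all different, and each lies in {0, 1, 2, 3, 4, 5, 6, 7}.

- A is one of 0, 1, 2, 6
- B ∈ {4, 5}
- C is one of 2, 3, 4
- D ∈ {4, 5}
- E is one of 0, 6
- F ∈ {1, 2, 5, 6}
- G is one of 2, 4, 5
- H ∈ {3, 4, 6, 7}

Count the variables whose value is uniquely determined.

The 8 variables draw from only 8 values {0, 1, 2, 3, 4, 5, 6, 7}, so each is used; only H can be 7, hence H = 7.
The 7 still-open variables draw from only 7 values {0, 1, 2, 3, 4, 5, 6}, so each is used; only C can be 3, hence C = 3.
B and D between them cover only {4, 5} — a naked pair. Remove those values from F, G.
G must be 2 (only option left). So A, F can't be 2.
Determined: C=3, G=2, H=7. The other variables each still have more than one consistent value. That makes 3.

3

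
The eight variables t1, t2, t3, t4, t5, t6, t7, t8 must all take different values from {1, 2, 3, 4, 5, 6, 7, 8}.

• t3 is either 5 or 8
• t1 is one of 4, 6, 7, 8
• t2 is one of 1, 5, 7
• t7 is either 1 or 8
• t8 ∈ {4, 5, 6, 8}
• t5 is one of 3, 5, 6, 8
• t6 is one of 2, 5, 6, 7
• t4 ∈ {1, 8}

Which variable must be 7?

t2

The 8 variables together cover exactly {1, 2, 3, 4, 5, 6, 7, 8} — 8 values for 8 variables — and 2 appears only in t6's list, so t6 = 2.
The 7 still-open variables together cover exactly {1, 3, 4, 5, 6, 7, 8} — 7 values for 7 variables — and 3 appears only in t5's list, so t5 = 3.
The 2 variables t4 and t7 are confined to {1, 8}, which locks those values in; drop them from t1, t2, t3, t8.
t3 has just one choice, so t3 = 5. So t2, t8 can't be 5.
So 7 goes to t2.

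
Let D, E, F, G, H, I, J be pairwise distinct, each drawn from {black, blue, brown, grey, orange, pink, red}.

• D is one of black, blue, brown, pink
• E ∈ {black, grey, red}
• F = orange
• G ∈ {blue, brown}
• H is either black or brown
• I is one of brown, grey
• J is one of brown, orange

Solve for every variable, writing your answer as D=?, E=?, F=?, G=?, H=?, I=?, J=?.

D=pink, E=red, F=orange, G=blue, H=black, I=grey, J=brown

F must be orange (only option left). Strike orange from J.
That leaves J = brown. Strike brown from D, G, H, I.
That leaves G = blue. Strike blue from D.
H's domain is down to {black}, so H = black. Strike black from D, E.
I's domain is down to {grey}, so I = grey. Strike grey from E.
That leaves D = pink.
That leaves E = red.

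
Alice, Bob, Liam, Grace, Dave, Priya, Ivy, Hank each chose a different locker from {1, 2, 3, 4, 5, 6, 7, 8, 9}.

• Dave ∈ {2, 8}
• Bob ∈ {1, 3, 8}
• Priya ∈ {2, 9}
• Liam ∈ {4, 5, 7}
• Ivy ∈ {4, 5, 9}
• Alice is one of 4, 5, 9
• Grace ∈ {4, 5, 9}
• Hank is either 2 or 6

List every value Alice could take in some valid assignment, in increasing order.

Alice, Grace, Ivy share exactly the 3 values {4, 5, 9}; by pigeonhole those values go to them, so strike 4, 5, 9 from Liam, Priya.
Liam has just one choice, so Liam = 7.
That leaves Priya = 2. So Dave, Hank can't be 2.
Hank must be 6 (only option left).
Dave has just one choice, so Dave = 8. Eliminate 8 elsewhere: Bob.
No further eliminations apply; Alice can still be any of 4, 5, 9.

4, 5, 9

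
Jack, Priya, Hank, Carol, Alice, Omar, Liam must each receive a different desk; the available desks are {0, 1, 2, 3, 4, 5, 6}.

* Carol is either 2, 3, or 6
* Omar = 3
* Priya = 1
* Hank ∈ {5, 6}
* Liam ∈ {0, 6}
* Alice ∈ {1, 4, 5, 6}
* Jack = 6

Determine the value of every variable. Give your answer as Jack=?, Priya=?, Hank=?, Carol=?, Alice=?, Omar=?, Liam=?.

Jack=6, Priya=1, Hank=5, Carol=2, Alice=4, Omar=3, Liam=0

Jack must be 6 (only option left). Remove 6 from Hank, Carol, Alice, Liam.
Priya's domain is down to {1}, so Priya = 1. So Alice can't be 1.
That leaves Hank = 5. So Alice can't be 5.
Alice's domain is down to {4}, so Alice = 4.
Omar's domain is down to {3}, so Omar = 3. Remove 3 from Carol.
Liam's domain is down to {0}, so Liam = 0.
Carol must be 2 (only option left).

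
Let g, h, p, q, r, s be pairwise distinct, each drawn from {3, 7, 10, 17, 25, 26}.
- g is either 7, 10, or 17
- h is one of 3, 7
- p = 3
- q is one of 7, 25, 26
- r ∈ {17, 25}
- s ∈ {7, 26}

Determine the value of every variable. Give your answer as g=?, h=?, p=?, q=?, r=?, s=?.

g=10, h=7, p=3, q=25, r=17, s=26

p's domain is down to {3}, so p = 3. Eliminate 3 elsewhere: h.
h has just one choice, so h = 7. Eliminate 7 elsewhere: g, q, s.
s's domain is down to {26}, so s = 26. Eliminate 26 elsewhere: q.
q must be 25 (only option left). Remove 25 from r.
That leaves r = 17. Eliminate 17 elsewhere: g.
That leaves g = 10.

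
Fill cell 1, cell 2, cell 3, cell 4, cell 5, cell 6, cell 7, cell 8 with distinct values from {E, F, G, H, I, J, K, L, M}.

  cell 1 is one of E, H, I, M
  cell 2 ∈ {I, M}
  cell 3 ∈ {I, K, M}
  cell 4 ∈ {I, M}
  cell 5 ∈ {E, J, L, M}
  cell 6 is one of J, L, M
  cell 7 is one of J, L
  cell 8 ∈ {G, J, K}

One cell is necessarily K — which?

Among the 8 variables, G fits only cell 8 (and all 8 values in {E, G, H, I, J, K, L, M} must be used), so cell 8 = G.
Among the 7 still-open variables, H fits only cell 1 (and all 7 values in {E, H, I, J, K, L, M} must be used), so cell 1 = H.
Among the 6 still-open variables, E fits only cell 5 (and all 6 values in {E, I, J, K, L, M} must be used), so cell 5 = E.
The 5 still-open variables draw from only 5 values {I, J, K, L, M}, so each is used; only cell 3 can be K, hence cell 3 = K.

cell 3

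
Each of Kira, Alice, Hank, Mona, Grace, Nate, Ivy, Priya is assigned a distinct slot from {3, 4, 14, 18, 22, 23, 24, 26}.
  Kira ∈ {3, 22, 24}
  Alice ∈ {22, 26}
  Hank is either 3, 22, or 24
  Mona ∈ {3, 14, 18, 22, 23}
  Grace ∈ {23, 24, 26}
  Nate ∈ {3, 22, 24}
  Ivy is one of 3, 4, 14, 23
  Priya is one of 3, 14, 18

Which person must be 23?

The 8 variables together cover exactly {3, 4, 14, 18, 22, 23, 24, 26} — 8 values for 8 variables — and 4 appears only in Ivy's list, so Ivy = 4.
The 3 variables Kira, Hank, Nate are confined to {3, 22, 24}, which locks those values in; drop them from Alice, Mona, Grace, Priya.
Alice has just one choice, so Alice = 26. Strike 26 from Grace.
So 23 goes to Grace.

Grace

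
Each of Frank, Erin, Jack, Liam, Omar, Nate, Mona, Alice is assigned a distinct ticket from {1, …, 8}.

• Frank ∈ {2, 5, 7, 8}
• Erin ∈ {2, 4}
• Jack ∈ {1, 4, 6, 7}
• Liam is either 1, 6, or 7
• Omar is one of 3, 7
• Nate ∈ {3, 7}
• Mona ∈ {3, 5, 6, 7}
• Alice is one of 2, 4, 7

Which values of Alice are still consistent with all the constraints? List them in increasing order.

2, 4

The 8 variables together cover exactly {1, 2, 3, 4, 5, 6, 7, 8} — 8 values for 8 variables — and 8 appears only in Frank's list, so Frank = 8.
The 7 still-open variables together cover exactly {1, 2, 3, 4, 5, 6, 7} — 7 values for 7 variables — and 5 appears only in Mona's list, so Mona = 5.
The 2 variables Omar and Nate are confined to {3, 7}, which locks those values in; drop them from Jack, Liam, Alice.
Erin and Alice share exactly the 2 values {2, 4}; by pigeonhole those values go to them, so strike 2, 4 from Jack.
No further eliminations apply; Alice can still be any of 2, 4.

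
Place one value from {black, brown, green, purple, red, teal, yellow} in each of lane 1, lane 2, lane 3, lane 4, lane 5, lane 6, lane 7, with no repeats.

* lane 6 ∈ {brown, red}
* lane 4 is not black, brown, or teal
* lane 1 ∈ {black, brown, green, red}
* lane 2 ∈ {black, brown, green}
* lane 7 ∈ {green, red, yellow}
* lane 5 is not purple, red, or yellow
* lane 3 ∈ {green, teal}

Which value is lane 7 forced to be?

yellow

Among the 7 variables, purple fits only lane 4 (and all 7 values in {black, brown, green, purple, red, teal, yellow} must be used), so lane 4 = purple.
Among the 6 still-open variables, yellow fits only lane 7 (and all 6 values in {black, brown, green, red, teal, yellow} must be used), so lane 7 = yellow.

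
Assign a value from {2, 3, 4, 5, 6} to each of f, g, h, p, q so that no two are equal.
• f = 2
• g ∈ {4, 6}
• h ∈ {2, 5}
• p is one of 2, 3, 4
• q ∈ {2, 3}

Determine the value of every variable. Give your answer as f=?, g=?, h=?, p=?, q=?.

f must be 2 (only option left). So h, p, q can't be 2.
h has just one choice, so h = 5.
q has just one choice, so q = 3. So p can't be 3.
p must be 4 (only option left). Remove 4 from g.
g's domain is down to {6}, so g = 6.

f=2, g=6, h=5, p=4, q=3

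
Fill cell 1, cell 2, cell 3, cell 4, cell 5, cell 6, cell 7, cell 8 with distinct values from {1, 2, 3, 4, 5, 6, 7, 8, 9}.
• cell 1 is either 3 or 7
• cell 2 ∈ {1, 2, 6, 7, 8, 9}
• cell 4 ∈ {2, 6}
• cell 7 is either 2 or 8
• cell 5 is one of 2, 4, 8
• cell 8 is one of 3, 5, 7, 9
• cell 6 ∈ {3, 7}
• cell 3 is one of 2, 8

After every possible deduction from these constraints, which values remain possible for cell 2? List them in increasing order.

1, 9

cell 1 and cell 6 between them cover only {3, 7} — a naked pair. Remove those values from cell 2, cell 8.
The 2 variables cell 3 and cell 7 are confined to {2, 8}, which locks those values in; drop them from cell 2, cell 4, cell 5.
cell 4 must be 6 (only option left). Strike 6 from cell 2.
cell 5 must be 4 (only option left).
No further eliminations apply; cell 2 can still be any of 1, 9.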